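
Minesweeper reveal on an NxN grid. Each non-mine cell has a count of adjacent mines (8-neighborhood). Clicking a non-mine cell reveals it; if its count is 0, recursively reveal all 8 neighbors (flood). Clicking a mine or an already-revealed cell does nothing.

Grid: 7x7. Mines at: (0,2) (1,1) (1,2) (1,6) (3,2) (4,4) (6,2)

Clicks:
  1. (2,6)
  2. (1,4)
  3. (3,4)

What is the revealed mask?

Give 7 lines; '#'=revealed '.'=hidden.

Click 1 (2,6) count=1: revealed 1 new [(2,6)] -> total=1
Click 2 (1,4) count=0: revealed 12 new [(0,3) (0,4) (0,5) (1,3) (1,4) (1,5) (2,3) (2,4) (2,5) (3,3) (3,4) (3,5)] -> total=13
Click 3 (3,4) count=1: revealed 0 new [(none)] -> total=13

Answer: ...###.
...###.
...####
...###.
.......
.......
.......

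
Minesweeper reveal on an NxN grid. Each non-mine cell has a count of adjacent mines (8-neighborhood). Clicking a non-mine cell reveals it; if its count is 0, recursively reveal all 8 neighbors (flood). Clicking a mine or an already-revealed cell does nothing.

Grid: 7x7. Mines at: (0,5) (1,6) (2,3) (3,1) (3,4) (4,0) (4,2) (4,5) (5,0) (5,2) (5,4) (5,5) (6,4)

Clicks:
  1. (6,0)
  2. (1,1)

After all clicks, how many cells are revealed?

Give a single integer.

Answer: 14

Derivation:
Click 1 (6,0) count=1: revealed 1 new [(6,0)] -> total=1
Click 2 (1,1) count=0: revealed 13 new [(0,0) (0,1) (0,2) (0,3) (0,4) (1,0) (1,1) (1,2) (1,3) (1,4) (2,0) (2,1) (2,2)] -> total=14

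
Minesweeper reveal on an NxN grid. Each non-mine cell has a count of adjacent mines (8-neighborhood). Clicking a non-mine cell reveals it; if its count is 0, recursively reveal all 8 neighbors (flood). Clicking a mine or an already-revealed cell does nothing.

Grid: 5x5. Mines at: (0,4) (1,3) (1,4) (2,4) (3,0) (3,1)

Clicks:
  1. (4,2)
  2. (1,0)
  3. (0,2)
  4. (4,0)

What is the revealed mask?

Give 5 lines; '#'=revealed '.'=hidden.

Click 1 (4,2) count=1: revealed 1 new [(4,2)] -> total=1
Click 2 (1,0) count=0: revealed 9 new [(0,0) (0,1) (0,2) (1,0) (1,1) (1,2) (2,0) (2,1) (2,2)] -> total=10
Click 3 (0,2) count=1: revealed 0 new [(none)] -> total=10
Click 4 (4,0) count=2: revealed 1 new [(4,0)] -> total=11

Answer: ###..
###..
###..
.....
#.#..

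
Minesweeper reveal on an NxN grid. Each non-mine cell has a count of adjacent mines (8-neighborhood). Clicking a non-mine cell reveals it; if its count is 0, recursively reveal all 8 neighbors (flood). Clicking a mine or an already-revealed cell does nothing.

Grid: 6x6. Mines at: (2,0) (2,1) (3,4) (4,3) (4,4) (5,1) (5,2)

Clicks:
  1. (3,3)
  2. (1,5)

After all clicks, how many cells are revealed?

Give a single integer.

Answer: 17

Derivation:
Click 1 (3,3) count=3: revealed 1 new [(3,3)] -> total=1
Click 2 (1,5) count=0: revealed 16 new [(0,0) (0,1) (0,2) (0,3) (0,4) (0,5) (1,0) (1,1) (1,2) (1,3) (1,4) (1,5) (2,2) (2,3) (2,4) (2,5)] -> total=17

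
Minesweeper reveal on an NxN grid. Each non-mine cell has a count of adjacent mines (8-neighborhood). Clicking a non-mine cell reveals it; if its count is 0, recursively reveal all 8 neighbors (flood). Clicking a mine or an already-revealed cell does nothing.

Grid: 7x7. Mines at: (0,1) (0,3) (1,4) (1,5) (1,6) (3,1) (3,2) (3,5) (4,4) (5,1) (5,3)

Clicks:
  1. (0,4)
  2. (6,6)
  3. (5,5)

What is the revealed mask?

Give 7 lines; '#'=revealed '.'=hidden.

Answer: ....#..
.......
.......
.......
.....##
....###
....###

Derivation:
Click 1 (0,4) count=3: revealed 1 new [(0,4)] -> total=1
Click 2 (6,6) count=0: revealed 8 new [(4,5) (4,6) (5,4) (5,5) (5,6) (6,4) (6,5) (6,6)] -> total=9
Click 3 (5,5) count=1: revealed 0 new [(none)] -> total=9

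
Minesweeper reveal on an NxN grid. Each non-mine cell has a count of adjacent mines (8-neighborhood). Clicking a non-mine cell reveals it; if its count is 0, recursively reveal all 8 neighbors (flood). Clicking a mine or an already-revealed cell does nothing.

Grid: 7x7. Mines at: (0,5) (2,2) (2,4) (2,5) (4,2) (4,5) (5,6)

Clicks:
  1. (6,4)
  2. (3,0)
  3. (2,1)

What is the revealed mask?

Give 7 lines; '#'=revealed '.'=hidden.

Answer: #####..
#####..
##.....
##.....
##.....
######.
######.

Derivation:
Click 1 (6,4) count=0: revealed 28 new [(0,0) (0,1) (0,2) (0,3) (0,4) (1,0) (1,1) (1,2) (1,3) (1,4) (2,0) (2,1) (3,0) (3,1) (4,0) (4,1) (5,0) (5,1) (5,2) (5,3) (5,4) (5,5) (6,0) (6,1) (6,2) (6,3) (6,4) (6,5)] -> total=28
Click 2 (3,0) count=0: revealed 0 new [(none)] -> total=28
Click 3 (2,1) count=1: revealed 0 new [(none)] -> total=28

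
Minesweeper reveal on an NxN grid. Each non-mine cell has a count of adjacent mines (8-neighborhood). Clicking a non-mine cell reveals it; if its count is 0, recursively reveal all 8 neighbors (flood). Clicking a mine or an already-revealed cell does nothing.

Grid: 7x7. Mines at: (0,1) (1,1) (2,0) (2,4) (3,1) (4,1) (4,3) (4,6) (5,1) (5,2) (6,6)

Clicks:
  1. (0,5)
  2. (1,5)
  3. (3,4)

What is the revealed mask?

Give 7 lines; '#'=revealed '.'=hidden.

Click 1 (0,5) count=0: revealed 14 new [(0,2) (0,3) (0,4) (0,5) (0,6) (1,2) (1,3) (1,4) (1,5) (1,6) (2,5) (2,6) (3,5) (3,6)] -> total=14
Click 2 (1,5) count=1: revealed 0 new [(none)] -> total=14
Click 3 (3,4) count=2: revealed 1 new [(3,4)] -> total=15

Answer: ..#####
..#####
.....##
....###
.......
.......
.......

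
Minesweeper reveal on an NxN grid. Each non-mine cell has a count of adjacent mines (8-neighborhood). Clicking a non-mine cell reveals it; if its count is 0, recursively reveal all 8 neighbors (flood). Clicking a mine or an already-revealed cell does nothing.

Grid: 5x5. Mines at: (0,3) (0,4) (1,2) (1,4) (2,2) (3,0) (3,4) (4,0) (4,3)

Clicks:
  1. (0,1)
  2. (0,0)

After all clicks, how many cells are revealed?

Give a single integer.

Click 1 (0,1) count=1: revealed 1 new [(0,1)] -> total=1
Click 2 (0,0) count=0: revealed 5 new [(0,0) (1,0) (1,1) (2,0) (2,1)] -> total=6

Answer: 6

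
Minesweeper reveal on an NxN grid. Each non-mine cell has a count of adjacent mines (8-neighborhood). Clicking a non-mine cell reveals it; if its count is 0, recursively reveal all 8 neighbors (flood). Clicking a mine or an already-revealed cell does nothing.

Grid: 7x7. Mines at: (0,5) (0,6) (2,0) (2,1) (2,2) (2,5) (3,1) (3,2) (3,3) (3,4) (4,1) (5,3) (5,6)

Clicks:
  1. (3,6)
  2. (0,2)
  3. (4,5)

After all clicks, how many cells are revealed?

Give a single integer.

Click 1 (3,6) count=1: revealed 1 new [(3,6)] -> total=1
Click 2 (0,2) count=0: revealed 10 new [(0,0) (0,1) (0,2) (0,3) (0,4) (1,0) (1,1) (1,2) (1,3) (1,4)] -> total=11
Click 3 (4,5) count=2: revealed 1 new [(4,5)] -> total=12

Answer: 12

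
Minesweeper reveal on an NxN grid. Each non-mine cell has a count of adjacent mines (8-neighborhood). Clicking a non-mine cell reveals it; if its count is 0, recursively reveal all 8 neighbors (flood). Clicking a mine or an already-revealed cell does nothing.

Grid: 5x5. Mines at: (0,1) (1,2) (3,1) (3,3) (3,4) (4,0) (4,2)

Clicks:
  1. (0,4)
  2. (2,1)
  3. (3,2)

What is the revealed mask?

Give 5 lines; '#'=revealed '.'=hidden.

Answer: ...##
...##
.#.##
..#..
.....

Derivation:
Click 1 (0,4) count=0: revealed 6 new [(0,3) (0,4) (1,3) (1,4) (2,3) (2,4)] -> total=6
Click 2 (2,1) count=2: revealed 1 new [(2,1)] -> total=7
Click 3 (3,2) count=3: revealed 1 new [(3,2)] -> total=8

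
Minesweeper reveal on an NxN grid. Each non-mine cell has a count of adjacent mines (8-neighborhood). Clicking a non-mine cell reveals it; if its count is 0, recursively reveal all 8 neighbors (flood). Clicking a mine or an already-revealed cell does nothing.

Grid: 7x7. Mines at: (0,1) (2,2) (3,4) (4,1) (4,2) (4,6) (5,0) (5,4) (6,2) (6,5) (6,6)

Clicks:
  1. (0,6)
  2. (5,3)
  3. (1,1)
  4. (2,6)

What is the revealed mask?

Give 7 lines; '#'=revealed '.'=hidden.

Click 1 (0,6) count=0: revealed 16 new [(0,2) (0,3) (0,4) (0,5) (0,6) (1,2) (1,3) (1,4) (1,5) (1,6) (2,3) (2,4) (2,5) (2,6) (3,5) (3,6)] -> total=16
Click 2 (5,3) count=3: revealed 1 new [(5,3)] -> total=17
Click 3 (1,1) count=2: revealed 1 new [(1,1)] -> total=18
Click 4 (2,6) count=0: revealed 0 new [(none)] -> total=18

Answer: ..#####
.######
...####
.....##
.......
...#...
.......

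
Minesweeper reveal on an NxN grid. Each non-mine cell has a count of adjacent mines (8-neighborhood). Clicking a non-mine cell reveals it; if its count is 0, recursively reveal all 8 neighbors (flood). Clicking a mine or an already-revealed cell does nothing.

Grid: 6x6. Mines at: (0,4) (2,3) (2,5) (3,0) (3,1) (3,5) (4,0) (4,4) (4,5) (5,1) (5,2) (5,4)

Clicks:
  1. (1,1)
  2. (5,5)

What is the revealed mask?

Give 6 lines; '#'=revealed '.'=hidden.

Answer: ####..
####..
###...
......
......
.....#

Derivation:
Click 1 (1,1) count=0: revealed 11 new [(0,0) (0,1) (0,2) (0,3) (1,0) (1,1) (1,2) (1,3) (2,0) (2,1) (2,2)] -> total=11
Click 2 (5,5) count=3: revealed 1 new [(5,5)] -> total=12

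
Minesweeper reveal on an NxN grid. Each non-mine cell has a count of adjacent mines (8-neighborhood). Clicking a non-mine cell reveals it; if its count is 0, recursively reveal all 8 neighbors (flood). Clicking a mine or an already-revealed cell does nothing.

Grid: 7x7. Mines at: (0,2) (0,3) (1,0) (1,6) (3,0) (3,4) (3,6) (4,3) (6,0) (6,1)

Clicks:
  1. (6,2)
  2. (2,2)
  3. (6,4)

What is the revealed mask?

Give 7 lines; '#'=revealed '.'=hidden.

Answer: .......
.###...
.###...
.###...
....###
..#####
..#####

Derivation:
Click 1 (6,2) count=1: revealed 1 new [(6,2)] -> total=1
Click 2 (2,2) count=0: revealed 9 new [(1,1) (1,2) (1,3) (2,1) (2,2) (2,3) (3,1) (3,2) (3,3)] -> total=10
Click 3 (6,4) count=0: revealed 12 new [(4,4) (4,5) (4,6) (5,2) (5,3) (5,4) (5,5) (5,6) (6,3) (6,4) (6,5) (6,6)] -> total=22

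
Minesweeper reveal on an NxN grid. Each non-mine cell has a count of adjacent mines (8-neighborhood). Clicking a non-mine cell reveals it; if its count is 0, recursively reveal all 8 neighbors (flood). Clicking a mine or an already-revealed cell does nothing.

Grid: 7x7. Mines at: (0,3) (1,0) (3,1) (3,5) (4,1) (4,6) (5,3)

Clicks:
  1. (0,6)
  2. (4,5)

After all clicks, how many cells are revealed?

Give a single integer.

Answer: 10

Derivation:
Click 1 (0,6) count=0: revealed 9 new [(0,4) (0,5) (0,6) (1,4) (1,5) (1,6) (2,4) (2,5) (2,6)] -> total=9
Click 2 (4,5) count=2: revealed 1 new [(4,5)] -> total=10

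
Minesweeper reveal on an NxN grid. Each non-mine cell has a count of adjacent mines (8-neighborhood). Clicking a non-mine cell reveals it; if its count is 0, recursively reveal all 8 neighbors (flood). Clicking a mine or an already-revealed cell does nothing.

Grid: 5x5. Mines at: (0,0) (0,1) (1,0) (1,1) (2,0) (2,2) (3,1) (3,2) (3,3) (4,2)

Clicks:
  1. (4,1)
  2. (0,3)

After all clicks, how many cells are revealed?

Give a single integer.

Click 1 (4,1) count=3: revealed 1 new [(4,1)] -> total=1
Click 2 (0,3) count=0: revealed 8 new [(0,2) (0,3) (0,4) (1,2) (1,3) (1,4) (2,3) (2,4)] -> total=9

Answer: 9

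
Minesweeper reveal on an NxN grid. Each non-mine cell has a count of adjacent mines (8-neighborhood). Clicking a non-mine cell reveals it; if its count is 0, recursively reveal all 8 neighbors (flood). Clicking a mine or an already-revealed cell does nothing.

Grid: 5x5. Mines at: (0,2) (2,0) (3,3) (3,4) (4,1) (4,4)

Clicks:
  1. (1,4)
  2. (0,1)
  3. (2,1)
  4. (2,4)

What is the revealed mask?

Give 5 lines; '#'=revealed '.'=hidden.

Answer: .#.##
...##
.#.##
.....
.....

Derivation:
Click 1 (1,4) count=0: revealed 6 new [(0,3) (0,4) (1,3) (1,4) (2,3) (2,4)] -> total=6
Click 2 (0,1) count=1: revealed 1 new [(0,1)] -> total=7
Click 3 (2,1) count=1: revealed 1 new [(2,1)] -> total=8
Click 4 (2,4) count=2: revealed 0 new [(none)] -> total=8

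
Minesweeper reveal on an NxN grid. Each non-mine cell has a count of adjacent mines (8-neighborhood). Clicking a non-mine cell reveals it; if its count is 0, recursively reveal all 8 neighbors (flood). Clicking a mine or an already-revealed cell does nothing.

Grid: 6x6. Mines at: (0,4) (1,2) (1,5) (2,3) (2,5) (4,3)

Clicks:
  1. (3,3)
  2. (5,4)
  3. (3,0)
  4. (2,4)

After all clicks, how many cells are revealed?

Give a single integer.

Answer: 19

Derivation:
Click 1 (3,3) count=2: revealed 1 new [(3,3)] -> total=1
Click 2 (5,4) count=1: revealed 1 new [(5,4)] -> total=2
Click 3 (3,0) count=0: revealed 16 new [(0,0) (0,1) (1,0) (1,1) (2,0) (2,1) (2,2) (3,0) (3,1) (3,2) (4,0) (4,1) (4,2) (5,0) (5,1) (5,2)] -> total=18
Click 4 (2,4) count=3: revealed 1 new [(2,4)] -> total=19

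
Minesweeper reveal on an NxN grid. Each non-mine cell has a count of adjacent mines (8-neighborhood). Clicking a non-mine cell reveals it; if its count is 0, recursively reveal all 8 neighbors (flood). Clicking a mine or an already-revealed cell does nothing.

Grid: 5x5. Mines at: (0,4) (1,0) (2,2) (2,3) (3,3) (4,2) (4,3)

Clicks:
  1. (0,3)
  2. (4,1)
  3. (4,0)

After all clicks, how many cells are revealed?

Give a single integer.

Click 1 (0,3) count=1: revealed 1 new [(0,3)] -> total=1
Click 2 (4,1) count=1: revealed 1 new [(4,1)] -> total=2
Click 3 (4,0) count=0: revealed 5 new [(2,0) (2,1) (3,0) (3,1) (4,0)] -> total=7

Answer: 7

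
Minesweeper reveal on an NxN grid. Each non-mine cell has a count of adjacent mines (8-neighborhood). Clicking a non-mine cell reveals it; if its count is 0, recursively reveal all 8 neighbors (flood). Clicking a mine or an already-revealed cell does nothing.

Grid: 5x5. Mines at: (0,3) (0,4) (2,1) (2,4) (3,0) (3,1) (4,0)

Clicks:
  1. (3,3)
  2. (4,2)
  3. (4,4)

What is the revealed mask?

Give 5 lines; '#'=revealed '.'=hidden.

Answer: .....
.....
.....
..###
..###

Derivation:
Click 1 (3,3) count=1: revealed 1 new [(3,3)] -> total=1
Click 2 (4,2) count=1: revealed 1 new [(4,2)] -> total=2
Click 3 (4,4) count=0: revealed 4 new [(3,2) (3,4) (4,3) (4,4)] -> total=6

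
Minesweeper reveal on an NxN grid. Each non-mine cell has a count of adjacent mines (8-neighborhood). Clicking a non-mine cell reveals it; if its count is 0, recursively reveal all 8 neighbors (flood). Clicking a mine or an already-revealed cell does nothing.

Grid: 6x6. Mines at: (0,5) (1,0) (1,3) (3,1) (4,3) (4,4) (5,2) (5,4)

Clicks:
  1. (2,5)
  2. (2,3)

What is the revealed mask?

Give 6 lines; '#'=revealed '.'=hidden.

Click 1 (2,5) count=0: revealed 6 new [(1,4) (1,5) (2,4) (2,5) (3,4) (3,5)] -> total=6
Click 2 (2,3) count=1: revealed 1 new [(2,3)] -> total=7

Answer: ......
....##
...###
....##
......
......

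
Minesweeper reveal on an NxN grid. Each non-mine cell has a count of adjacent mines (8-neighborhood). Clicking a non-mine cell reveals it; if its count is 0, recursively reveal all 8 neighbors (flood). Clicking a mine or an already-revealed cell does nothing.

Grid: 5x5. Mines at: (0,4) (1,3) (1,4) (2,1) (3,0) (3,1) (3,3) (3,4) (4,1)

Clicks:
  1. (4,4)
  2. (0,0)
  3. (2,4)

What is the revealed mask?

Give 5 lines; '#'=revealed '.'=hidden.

Click 1 (4,4) count=2: revealed 1 new [(4,4)] -> total=1
Click 2 (0,0) count=0: revealed 6 new [(0,0) (0,1) (0,2) (1,0) (1,1) (1,2)] -> total=7
Click 3 (2,4) count=4: revealed 1 new [(2,4)] -> total=8

Answer: ###..
###..
....#
.....
....#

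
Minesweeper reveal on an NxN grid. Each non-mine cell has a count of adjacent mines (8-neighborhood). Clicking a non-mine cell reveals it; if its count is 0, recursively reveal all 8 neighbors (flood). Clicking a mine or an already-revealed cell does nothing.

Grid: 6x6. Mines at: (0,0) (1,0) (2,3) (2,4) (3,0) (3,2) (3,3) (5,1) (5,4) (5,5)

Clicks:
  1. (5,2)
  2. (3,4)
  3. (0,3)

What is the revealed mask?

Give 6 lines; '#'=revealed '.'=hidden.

Answer: .#####
.#####
......
....#.
......
..#...

Derivation:
Click 1 (5,2) count=1: revealed 1 new [(5,2)] -> total=1
Click 2 (3,4) count=3: revealed 1 new [(3,4)] -> total=2
Click 3 (0,3) count=0: revealed 10 new [(0,1) (0,2) (0,3) (0,4) (0,5) (1,1) (1,2) (1,3) (1,4) (1,5)] -> total=12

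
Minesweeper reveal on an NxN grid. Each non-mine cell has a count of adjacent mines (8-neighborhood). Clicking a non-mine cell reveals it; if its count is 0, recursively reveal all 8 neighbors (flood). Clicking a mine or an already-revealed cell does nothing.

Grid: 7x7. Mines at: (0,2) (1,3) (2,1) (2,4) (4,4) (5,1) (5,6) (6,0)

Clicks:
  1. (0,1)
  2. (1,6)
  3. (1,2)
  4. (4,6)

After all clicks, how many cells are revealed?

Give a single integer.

Click 1 (0,1) count=1: revealed 1 new [(0,1)] -> total=1
Click 2 (1,6) count=0: revealed 12 new [(0,4) (0,5) (0,6) (1,4) (1,5) (1,6) (2,5) (2,6) (3,5) (3,6) (4,5) (4,6)] -> total=13
Click 3 (1,2) count=3: revealed 1 new [(1,2)] -> total=14
Click 4 (4,6) count=1: revealed 0 new [(none)] -> total=14

Answer: 14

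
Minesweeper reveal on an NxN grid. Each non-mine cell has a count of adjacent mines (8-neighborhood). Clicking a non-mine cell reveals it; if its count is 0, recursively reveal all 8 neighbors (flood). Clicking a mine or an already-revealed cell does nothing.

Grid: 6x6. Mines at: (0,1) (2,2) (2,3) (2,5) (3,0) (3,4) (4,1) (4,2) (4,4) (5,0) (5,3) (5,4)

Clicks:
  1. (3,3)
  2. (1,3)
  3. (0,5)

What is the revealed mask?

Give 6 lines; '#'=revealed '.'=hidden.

Answer: ..####
..####
......
...#..
......
......

Derivation:
Click 1 (3,3) count=5: revealed 1 new [(3,3)] -> total=1
Click 2 (1,3) count=2: revealed 1 new [(1,3)] -> total=2
Click 3 (0,5) count=0: revealed 7 new [(0,2) (0,3) (0,4) (0,5) (1,2) (1,4) (1,5)] -> total=9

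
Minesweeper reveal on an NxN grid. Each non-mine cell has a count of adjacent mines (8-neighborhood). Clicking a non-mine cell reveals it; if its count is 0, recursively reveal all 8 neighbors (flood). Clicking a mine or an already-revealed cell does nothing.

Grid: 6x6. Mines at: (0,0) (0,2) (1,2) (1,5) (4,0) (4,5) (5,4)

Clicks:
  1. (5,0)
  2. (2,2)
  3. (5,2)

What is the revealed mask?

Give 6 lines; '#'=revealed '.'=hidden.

Click 1 (5,0) count=1: revealed 1 new [(5,0)] -> total=1
Click 2 (2,2) count=1: revealed 1 new [(2,2)] -> total=2
Click 3 (5,2) count=0: revealed 14 new [(2,1) (2,3) (2,4) (3,1) (3,2) (3,3) (3,4) (4,1) (4,2) (4,3) (4,4) (5,1) (5,2) (5,3)] -> total=16

Answer: ......
......
.####.
.####.
.####.
####..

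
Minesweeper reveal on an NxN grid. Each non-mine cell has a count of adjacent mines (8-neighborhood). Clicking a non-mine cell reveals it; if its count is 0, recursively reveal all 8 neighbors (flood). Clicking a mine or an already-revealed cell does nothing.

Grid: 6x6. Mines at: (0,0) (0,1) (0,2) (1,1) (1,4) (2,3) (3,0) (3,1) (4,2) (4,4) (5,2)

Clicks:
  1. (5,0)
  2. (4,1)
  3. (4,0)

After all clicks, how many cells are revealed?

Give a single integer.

Click 1 (5,0) count=0: revealed 4 new [(4,0) (4,1) (5,0) (5,1)] -> total=4
Click 2 (4,1) count=4: revealed 0 new [(none)] -> total=4
Click 3 (4,0) count=2: revealed 0 new [(none)] -> total=4

Answer: 4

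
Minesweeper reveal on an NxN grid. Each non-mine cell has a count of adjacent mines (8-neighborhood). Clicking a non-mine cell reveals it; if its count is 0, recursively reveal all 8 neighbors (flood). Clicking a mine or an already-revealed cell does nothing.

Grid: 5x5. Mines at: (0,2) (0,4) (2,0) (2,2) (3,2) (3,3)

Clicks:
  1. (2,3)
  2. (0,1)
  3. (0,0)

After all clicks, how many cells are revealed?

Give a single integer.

Click 1 (2,3) count=3: revealed 1 new [(2,3)] -> total=1
Click 2 (0,1) count=1: revealed 1 new [(0,1)] -> total=2
Click 3 (0,0) count=0: revealed 3 new [(0,0) (1,0) (1,1)] -> total=5

Answer: 5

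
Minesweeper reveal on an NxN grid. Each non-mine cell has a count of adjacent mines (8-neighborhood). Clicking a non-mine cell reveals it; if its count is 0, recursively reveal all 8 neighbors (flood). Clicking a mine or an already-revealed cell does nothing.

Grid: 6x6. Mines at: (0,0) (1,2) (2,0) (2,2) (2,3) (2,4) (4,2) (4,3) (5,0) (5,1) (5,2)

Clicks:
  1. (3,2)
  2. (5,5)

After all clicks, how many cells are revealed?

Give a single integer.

Answer: 7

Derivation:
Click 1 (3,2) count=4: revealed 1 new [(3,2)] -> total=1
Click 2 (5,5) count=0: revealed 6 new [(3,4) (3,5) (4,4) (4,5) (5,4) (5,5)] -> total=7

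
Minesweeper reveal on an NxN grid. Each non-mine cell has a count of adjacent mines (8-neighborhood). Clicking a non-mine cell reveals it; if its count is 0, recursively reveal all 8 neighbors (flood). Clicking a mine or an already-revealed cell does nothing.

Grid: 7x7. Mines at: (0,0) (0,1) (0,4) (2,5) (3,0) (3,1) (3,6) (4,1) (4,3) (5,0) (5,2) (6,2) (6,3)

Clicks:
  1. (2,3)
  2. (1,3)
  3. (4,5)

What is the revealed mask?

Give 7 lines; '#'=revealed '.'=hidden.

Answer: .......
..###..
..###..
..###..
.....#.
.......
.......

Derivation:
Click 1 (2,3) count=0: revealed 9 new [(1,2) (1,3) (1,4) (2,2) (2,3) (2,4) (3,2) (3,3) (3,4)] -> total=9
Click 2 (1,3) count=1: revealed 0 new [(none)] -> total=9
Click 3 (4,5) count=1: revealed 1 new [(4,5)] -> total=10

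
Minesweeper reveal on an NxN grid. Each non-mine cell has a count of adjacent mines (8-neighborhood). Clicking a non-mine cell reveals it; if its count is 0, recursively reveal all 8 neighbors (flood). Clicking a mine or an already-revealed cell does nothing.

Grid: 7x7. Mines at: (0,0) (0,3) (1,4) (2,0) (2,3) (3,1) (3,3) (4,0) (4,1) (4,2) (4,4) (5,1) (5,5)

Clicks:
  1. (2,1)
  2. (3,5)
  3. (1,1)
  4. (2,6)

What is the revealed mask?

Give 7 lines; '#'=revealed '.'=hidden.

Click 1 (2,1) count=2: revealed 1 new [(2,1)] -> total=1
Click 2 (3,5) count=1: revealed 1 new [(3,5)] -> total=2
Click 3 (1,1) count=2: revealed 1 new [(1,1)] -> total=3
Click 4 (2,6) count=0: revealed 9 new [(0,5) (0,6) (1,5) (1,6) (2,5) (2,6) (3,6) (4,5) (4,6)] -> total=12

Answer: .....##
.#...##
.#...##
.....##
.....##
.......
.......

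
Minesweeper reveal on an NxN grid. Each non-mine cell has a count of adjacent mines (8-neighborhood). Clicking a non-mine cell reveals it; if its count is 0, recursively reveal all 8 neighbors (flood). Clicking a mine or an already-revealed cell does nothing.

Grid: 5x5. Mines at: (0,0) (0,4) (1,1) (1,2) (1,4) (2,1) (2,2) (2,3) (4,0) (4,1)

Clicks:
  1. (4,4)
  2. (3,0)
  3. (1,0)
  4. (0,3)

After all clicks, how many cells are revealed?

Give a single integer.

Answer: 9

Derivation:
Click 1 (4,4) count=0: revealed 6 new [(3,2) (3,3) (3,4) (4,2) (4,3) (4,4)] -> total=6
Click 2 (3,0) count=3: revealed 1 new [(3,0)] -> total=7
Click 3 (1,0) count=3: revealed 1 new [(1,0)] -> total=8
Click 4 (0,3) count=3: revealed 1 new [(0,3)] -> total=9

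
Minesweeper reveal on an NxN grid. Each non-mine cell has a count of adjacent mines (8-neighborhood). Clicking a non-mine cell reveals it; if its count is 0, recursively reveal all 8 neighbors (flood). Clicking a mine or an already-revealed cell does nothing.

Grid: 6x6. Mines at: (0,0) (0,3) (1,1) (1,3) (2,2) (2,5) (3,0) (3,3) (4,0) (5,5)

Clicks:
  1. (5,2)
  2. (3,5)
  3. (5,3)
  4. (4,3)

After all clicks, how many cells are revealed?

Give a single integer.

Click 1 (5,2) count=0: revealed 8 new [(4,1) (4,2) (4,3) (4,4) (5,1) (5,2) (5,3) (5,4)] -> total=8
Click 2 (3,5) count=1: revealed 1 new [(3,5)] -> total=9
Click 3 (5,3) count=0: revealed 0 new [(none)] -> total=9
Click 4 (4,3) count=1: revealed 0 new [(none)] -> total=9

Answer: 9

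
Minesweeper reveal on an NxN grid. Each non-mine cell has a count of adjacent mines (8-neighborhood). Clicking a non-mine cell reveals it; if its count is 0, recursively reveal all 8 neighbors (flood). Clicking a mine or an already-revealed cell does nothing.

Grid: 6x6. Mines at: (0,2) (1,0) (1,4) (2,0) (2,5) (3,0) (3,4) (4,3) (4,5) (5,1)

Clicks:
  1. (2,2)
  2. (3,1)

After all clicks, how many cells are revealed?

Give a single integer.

Click 1 (2,2) count=0: revealed 9 new [(1,1) (1,2) (1,3) (2,1) (2,2) (2,3) (3,1) (3,2) (3,3)] -> total=9
Click 2 (3,1) count=2: revealed 0 new [(none)] -> total=9

Answer: 9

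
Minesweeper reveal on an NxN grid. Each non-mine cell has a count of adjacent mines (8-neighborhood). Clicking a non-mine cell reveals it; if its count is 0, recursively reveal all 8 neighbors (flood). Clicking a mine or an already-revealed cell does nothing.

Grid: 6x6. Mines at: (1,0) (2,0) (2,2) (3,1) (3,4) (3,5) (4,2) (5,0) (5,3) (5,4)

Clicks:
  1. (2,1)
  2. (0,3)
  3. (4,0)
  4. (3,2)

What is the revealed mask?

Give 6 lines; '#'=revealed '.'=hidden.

Click 1 (2,1) count=4: revealed 1 new [(2,1)] -> total=1
Click 2 (0,3) count=0: revealed 13 new [(0,1) (0,2) (0,3) (0,4) (0,5) (1,1) (1,2) (1,3) (1,4) (1,5) (2,3) (2,4) (2,5)] -> total=14
Click 3 (4,0) count=2: revealed 1 new [(4,0)] -> total=15
Click 4 (3,2) count=3: revealed 1 new [(3,2)] -> total=16

Answer: .#####
.#####
.#.###
..#...
#.....
......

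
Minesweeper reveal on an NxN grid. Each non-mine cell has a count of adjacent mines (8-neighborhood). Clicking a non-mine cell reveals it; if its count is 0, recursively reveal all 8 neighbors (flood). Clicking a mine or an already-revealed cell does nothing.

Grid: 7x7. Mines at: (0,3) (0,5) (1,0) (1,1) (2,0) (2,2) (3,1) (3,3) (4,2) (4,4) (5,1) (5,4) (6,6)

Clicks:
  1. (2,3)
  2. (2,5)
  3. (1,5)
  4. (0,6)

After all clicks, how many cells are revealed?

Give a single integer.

Answer: 15

Derivation:
Click 1 (2,3) count=2: revealed 1 new [(2,3)] -> total=1
Click 2 (2,5) count=0: revealed 13 new [(1,4) (1,5) (1,6) (2,4) (2,5) (2,6) (3,4) (3,5) (3,6) (4,5) (4,6) (5,5) (5,6)] -> total=14
Click 3 (1,5) count=1: revealed 0 new [(none)] -> total=14
Click 4 (0,6) count=1: revealed 1 new [(0,6)] -> total=15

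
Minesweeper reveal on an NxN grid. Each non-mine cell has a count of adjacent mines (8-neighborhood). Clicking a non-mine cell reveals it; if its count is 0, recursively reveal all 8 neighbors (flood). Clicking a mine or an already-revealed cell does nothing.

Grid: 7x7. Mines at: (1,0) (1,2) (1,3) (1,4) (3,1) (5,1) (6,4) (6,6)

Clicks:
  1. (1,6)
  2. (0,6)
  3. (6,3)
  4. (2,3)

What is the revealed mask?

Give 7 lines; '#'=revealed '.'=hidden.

Click 1 (1,6) count=0: revealed 24 new [(0,5) (0,6) (1,5) (1,6) (2,2) (2,3) (2,4) (2,5) (2,6) (3,2) (3,3) (3,4) (3,5) (3,6) (4,2) (4,3) (4,4) (4,5) (4,6) (5,2) (5,3) (5,4) (5,5) (5,6)] -> total=24
Click 2 (0,6) count=0: revealed 0 new [(none)] -> total=24
Click 3 (6,3) count=1: revealed 1 new [(6,3)] -> total=25
Click 4 (2,3) count=3: revealed 0 new [(none)] -> total=25

Answer: .....##
.....##
..#####
..#####
..#####
..#####
...#...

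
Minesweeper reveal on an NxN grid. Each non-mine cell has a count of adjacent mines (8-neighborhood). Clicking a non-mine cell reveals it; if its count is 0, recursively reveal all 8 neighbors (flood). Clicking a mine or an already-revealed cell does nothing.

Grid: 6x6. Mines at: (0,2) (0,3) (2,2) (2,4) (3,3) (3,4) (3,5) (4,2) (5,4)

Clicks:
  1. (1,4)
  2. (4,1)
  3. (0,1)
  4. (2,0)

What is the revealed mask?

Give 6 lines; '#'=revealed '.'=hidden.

Answer: ##....
##..#.
##....
##....
##....
##....

Derivation:
Click 1 (1,4) count=2: revealed 1 new [(1,4)] -> total=1
Click 2 (4,1) count=1: revealed 1 new [(4,1)] -> total=2
Click 3 (0,1) count=1: revealed 1 new [(0,1)] -> total=3
Click 4 (2,0) count=0: revealed 10 new [(0,0) (1,0) (1,1) (2,0) (2,1) (3,0) (3,1) (4,0) (5,0) (5,1)] -> total=13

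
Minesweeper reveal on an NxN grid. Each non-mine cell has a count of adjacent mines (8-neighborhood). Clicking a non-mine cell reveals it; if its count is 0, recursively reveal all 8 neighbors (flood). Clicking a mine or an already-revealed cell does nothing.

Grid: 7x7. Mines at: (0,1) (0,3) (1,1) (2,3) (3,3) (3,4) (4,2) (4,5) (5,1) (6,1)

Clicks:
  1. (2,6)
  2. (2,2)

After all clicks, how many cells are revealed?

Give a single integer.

Answer: 12

Derivation:
Click 1 (2,6) count=0: revealed 11 new [(0,4) (0,5) (0,6) (1,4) (1,5) (1,6) (2,4) (2,5) (2,6) (3,5) (3,6)] -> total=11
Click 2 (2,2) count=3: revealed 1 new [(2,2)] -> total=12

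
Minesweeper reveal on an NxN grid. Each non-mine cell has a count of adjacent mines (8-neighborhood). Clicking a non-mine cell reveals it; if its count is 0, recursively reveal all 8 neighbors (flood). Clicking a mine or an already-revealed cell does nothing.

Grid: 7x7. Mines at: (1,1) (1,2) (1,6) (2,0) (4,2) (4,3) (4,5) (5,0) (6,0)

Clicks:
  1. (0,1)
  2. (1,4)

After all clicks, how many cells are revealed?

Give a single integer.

Click 1 (0,1) count=2: revealed 1 new [(0,1)] -> total=1
Click 2 (1,4) count=0: revealed 12 new [(0,3) (0,4) (0,5) (1,3) (1,4) (1,5) (2,3) (2,4) (2,5) (3,3) (3,4) (3,5)] -> total=13

Answer: 13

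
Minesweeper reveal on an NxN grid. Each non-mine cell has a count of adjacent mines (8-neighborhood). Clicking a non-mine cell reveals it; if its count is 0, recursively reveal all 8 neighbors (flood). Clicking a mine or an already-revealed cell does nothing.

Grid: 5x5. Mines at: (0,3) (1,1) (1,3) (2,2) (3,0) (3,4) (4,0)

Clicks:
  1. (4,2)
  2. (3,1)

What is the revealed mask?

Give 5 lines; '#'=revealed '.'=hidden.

Answer: .....
.....
.....
.###.
.###.

Derivation:
Click 1 (4,2) count=0: revealed 6 new [(3,1) (3,2) (3,3) (4,1) (4,2) (4,3)] -> total=6
Click 2 (3,1) count=3: revealed 0 new [(none)] -> total=6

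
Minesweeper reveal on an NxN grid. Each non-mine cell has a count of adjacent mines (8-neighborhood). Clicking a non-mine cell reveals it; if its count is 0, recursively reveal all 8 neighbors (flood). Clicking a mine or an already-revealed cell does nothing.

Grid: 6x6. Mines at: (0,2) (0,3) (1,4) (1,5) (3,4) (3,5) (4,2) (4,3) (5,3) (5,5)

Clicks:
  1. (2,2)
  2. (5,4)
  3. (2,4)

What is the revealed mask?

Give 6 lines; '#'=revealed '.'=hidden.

Answer: ##....
####..
#####.
####..
##....
##..#.

Derivation:
Click 1 (2,2) count=0: revealed 18 new [(0,0) (0,1) (1,0) (1,1) (1,2) (1,3) (2,0) (2,1) (2,2) (2,3) (3,0) (3,1) (3,2) (3,3) (4,0) (4,1) (5,0) (5,1)] -> total=18
Click 2 (5,4) count=3: revealed 1 new [(5,4)] -> total=19
Click 3 (2,4) count=4: revealed 1 new [(2,4)] -> total=20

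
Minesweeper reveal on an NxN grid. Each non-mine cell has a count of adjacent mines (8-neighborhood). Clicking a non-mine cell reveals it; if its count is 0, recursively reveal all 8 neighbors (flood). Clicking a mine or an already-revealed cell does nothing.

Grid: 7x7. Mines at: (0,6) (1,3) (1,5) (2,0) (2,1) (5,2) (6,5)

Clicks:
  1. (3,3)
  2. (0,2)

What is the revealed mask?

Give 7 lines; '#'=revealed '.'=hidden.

Answer: ..#....
.......
..#####
..#####
..#####
...####
.......

Derivation:
Click 1 (3,3) count=0: revealed 19 new [(2,2) (2,3) (2,4) (2,5) (2,6) (3,2) (3,3) (3,4) (3,5) (3,6) (4,2) (4,3) (4,4) (4,5) (4,6) (5,3) (5,4) (5,5) (5,6)] -> total=19
Click 2 (0,2) count=1: revealed 1 new [(0,2)] -> total=20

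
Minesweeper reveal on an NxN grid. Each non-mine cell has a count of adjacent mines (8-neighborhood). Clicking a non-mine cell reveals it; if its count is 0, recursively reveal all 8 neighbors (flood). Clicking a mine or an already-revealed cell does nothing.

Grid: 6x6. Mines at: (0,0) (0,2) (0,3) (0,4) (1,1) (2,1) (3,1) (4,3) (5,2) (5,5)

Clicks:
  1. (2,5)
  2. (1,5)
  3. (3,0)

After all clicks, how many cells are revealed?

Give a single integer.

Answer: 15

Derivation:
Click 1 (2,5) count=0: revealed 14 new [(1,2) (1,3) (1,4) (1,5) (2,2) (2,3) (2,4) (2,5) (3,2) (3,3) (3,4) (3,5) (4,4) (4,5)] -> total=14
Click 2 (1,5) count=1: revealed 0 new [(none)] -> total=14
Click 3 (3,0) count=2: revealed 1 new [(3,0)] -> total=15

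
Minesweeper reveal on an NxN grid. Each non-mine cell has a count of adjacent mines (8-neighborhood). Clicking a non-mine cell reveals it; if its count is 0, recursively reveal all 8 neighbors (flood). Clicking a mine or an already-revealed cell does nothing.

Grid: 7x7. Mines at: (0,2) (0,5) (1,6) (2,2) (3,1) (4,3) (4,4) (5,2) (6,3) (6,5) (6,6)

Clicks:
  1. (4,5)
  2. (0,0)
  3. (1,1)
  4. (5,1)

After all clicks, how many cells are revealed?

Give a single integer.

Answer: 8

Derivation:
Click 1 (4,5) count=1: revealed 1 new [(4,5)] -> total=1
Click 2 (0,0) count=0: revealed 6 new [(0,0) (0,1) (1,0) (1,1) (2,0) (2,1)] -> total=7
Click 3 (1,1) count=2: revealed 0 new [(none)] -> total=7
Click 4 (5,1) count=1: revealed 1 new [(5,1)] -> total=8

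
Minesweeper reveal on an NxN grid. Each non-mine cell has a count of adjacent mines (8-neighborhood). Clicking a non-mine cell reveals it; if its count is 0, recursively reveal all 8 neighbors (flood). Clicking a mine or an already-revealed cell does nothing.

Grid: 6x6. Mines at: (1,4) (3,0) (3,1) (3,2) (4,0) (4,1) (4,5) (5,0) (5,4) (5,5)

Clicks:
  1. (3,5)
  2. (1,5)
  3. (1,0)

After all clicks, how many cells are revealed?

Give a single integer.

Click 1 (3,5) count=1: revealed 1 new [(3,5)] -> total=1
Click 2 (1,5) count=1: revealed 1 new [(1,5)] -> total=2
Click 3 (1,0) count=0: revealed 12 new [(0,0) (0,1) (0,2) (0,3) (1,0) (1,1) (1,2) (1,3) (2,0) (2,1) (2,2) (2,3)] -> total=14

Answer: 14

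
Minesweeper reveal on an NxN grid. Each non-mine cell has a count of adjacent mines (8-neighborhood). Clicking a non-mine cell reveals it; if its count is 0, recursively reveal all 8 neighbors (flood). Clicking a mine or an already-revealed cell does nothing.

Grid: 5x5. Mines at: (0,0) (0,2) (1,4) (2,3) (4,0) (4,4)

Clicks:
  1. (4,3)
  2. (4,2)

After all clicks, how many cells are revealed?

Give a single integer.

Answer: 6

Derivation:
Click 1 (4,3) count=1: revealed 1 new [(4,3)] -> total=1
Click 2 (4,2) count=0: revealed 5 new [(3,1) (3,2) (3,3) (4,1) (4,2)] -> total=6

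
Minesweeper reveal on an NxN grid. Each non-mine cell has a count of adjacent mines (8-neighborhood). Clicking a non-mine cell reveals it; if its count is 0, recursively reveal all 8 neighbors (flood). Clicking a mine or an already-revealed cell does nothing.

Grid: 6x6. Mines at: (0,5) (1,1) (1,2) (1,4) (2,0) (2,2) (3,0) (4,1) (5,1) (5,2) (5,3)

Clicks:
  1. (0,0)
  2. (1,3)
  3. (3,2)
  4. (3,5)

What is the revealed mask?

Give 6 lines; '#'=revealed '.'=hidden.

Click 1 (0,0) count=1: revealed 1 new [(0,0)] -> total=1
Click 2 (1,3) count=3: revealed 1 new [(1,3)] -> total=2
Click 3 (3,2) count=2: revealed 1 new [(3,2)] -> total=3
Click 4 (3,5) count=0: revealed 11 new [(2,3) (2,4) (2,5) (3,3) (3,4) (3,5) (4,3) (4,4) (4,5) (5,4) (5,5)] -> total=14

Answer: #.....
...#..
...###
..####
...###
....##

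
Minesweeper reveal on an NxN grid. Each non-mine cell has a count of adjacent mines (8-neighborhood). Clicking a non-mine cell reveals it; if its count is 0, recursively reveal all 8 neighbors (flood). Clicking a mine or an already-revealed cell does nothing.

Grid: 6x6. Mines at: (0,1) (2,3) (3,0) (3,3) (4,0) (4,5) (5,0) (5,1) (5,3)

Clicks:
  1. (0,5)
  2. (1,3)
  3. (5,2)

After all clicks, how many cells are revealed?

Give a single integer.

Answer: 13

Derivation:
Click 1 (0,5) count=0: revealed 12 new [(0,2) (0,3) (0,4) (0,5) (1,2) (1,3) (1,4) (1,5) (2,4) (2,5) (3,4) (3,5)] -> total=12
Click 2 (1,3) count=1: revealed 0 new [(none)] -> total=12
Click 3 (5,2) count=2: revealed 1 new [(5,2)] -> total=13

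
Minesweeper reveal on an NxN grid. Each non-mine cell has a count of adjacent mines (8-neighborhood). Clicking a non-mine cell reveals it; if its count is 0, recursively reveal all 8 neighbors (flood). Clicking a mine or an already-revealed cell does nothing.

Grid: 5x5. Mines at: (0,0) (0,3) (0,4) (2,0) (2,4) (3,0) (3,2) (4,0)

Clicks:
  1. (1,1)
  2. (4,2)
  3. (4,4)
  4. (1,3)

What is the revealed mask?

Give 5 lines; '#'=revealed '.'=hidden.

Answer: .....
.#.#.
.....
...##
..###

Derivation:
Click 1 (1,1) count=2: revealed 1 new [(1,1)] -> total=1
Click 2 (4,2) count=1: revealed 1 new [(4,2)] -> total=2
Click 3 (4,4) count=0: revealed 4 new [(3,3) (3,4) (4,3) (4,4)] -> total=6
Click 4 (1,3) count=3: revealed 1 new [(1,3)] -> total=7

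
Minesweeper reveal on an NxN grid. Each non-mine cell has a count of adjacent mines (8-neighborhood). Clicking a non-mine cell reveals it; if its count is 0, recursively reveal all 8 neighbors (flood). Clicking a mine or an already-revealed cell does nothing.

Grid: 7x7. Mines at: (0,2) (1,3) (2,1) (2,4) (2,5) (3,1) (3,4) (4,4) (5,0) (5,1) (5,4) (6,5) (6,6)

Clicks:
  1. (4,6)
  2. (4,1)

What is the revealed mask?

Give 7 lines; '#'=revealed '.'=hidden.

Click 1 (4,6) count=0: revealed 6 new [(3,5) (3,6) (4,5) (4,6) (5,5) (5,6)] -> total=6
Click 2 (4,1) count=3: revealed 1 new [(4,1)] -> total=7

Answer: .......
.......
.......
.....##
.#...##
.....##
.......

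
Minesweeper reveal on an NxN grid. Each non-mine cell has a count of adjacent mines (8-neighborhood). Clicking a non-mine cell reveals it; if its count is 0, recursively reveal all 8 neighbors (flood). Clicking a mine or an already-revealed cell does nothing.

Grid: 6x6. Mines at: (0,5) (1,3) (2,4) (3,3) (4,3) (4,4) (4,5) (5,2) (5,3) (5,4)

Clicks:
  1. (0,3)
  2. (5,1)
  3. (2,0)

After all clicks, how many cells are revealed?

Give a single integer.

Answer: 18

Derivation:
Click 1 (0,3) count=1: revealed 1 new [(0,3)] -> total=1
Click 2 (5,1) count=1: revealed 1 new [(5,1)] -> total=2
Click 3 (2,0) count=0: revealed 16 new [(0,0) (0,1) (0,2) (1,0) (1,1) (1,2) (2,0) (2,1) (2,2) (3,0) (3,1) (3,2) (4,0) (4,1) (4,2) (5,0)] -> total=18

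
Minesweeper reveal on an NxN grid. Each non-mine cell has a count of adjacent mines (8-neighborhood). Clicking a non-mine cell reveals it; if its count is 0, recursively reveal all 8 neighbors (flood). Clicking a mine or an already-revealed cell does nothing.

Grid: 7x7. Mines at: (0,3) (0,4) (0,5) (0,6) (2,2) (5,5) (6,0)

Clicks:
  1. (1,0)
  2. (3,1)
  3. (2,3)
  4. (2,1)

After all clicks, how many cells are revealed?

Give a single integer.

Click 1 (1,0) count=0: revealed 39 new [(0,0) (0,1) (0,2) (1,0) (1,1) (1,2) (1,3) (1,4) (1,5) (1,6) (2,0) (2,1) (2,3) (2,4) (2,5) (2,6) (3,0) (3,1) (3,2) (3,3) (3,4) (3,5) (3,6) (4,0) (4,1) (4,2) (4,3) (4,4) (4,5) (4,6) (5,0) (5,1) (5,2) (5,3) (5,4) (6,1) (6,2) (6,3) (6,4)] -> total=39
Click 2 (3,1) count=1: revealed 0 new [(none)] -> total=39
Click 3 (2,3) count=1: revealed 0 new [(none)] -> total=39
Click 4 (2,1) count=1: revealed 0 new [(none)] -> total=39

Answer: 39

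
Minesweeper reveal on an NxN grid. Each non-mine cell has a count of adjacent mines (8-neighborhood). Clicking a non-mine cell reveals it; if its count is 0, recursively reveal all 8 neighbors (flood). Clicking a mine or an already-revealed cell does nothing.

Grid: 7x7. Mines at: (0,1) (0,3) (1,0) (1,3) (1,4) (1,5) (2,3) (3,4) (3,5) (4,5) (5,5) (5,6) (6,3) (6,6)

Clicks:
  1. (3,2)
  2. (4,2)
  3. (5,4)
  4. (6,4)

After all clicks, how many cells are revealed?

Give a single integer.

Click 1 (3,2) count=1: revealed 1 new [(3,2)] -> total=1
Click 2 (4,2) count=0: revealed 17 new [(2,0) (2,1) (2,2) (3,0) (3,1) (3,3) (4,0) (4,1) (4,2) (4,3) (5,0) (5,1) (5,2) (5,3) (6,0) (6,1) (6,2)] -> total=18
Click 3 (5,4) count=3: revealed 1 new [(5,4)] -> total=19
Click 4 (6,4) count=2: revealed 1 new [(6,4)] -> total=20

Answer: 20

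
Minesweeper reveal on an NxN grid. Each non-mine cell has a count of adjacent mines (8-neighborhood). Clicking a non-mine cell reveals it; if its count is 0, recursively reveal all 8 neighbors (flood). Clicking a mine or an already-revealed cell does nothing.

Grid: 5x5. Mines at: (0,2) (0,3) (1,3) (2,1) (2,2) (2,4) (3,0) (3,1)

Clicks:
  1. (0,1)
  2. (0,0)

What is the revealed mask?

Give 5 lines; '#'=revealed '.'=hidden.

Click 1 (0,1) count=1: revealed 1 new [(0,1)] -> total=1
Click 2 (0,0) count=0: revealed 3 new [(0,0) (1,0) (1,1)] -> total=4

Answer: ##...
##...
.....
.....
.....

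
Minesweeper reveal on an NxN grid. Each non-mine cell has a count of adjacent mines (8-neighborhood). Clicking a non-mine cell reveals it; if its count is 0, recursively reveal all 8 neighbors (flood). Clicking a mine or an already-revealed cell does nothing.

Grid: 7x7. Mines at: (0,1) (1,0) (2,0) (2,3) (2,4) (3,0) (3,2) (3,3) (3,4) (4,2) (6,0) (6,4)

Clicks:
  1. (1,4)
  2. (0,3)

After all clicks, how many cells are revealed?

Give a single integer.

Answer: 20

Derivation:
Click 1 (1,4) count=2: revealed 1 new [(1,4)] -> total=1
Click 2 (0,3) count=0: revealed 19 new [(0,2) (0,3) (0,4) (0,5) (0,6) (1,2) (1,3) (1,5) (1,6) (2,5) (2,6) (3,5) (3,6) (4,5) (4,6) (5,5) (5,6) (6,5) (6,6)] -> total=20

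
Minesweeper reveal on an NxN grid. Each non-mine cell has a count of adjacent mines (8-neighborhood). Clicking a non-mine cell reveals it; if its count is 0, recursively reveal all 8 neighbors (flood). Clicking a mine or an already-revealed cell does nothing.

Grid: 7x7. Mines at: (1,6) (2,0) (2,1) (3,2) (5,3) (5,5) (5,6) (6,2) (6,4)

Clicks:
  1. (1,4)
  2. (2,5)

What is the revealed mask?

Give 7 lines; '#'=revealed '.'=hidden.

Click 1 (1,4) count=0: revealed 25 new [(0,0) (0,1) (0,2) (0,3) (0,4) (0,5) (1,0) (1,1) (1,2) (1,3) (1,4) (1,5) (2,2) (2,3) (2,4) (2,5) (2,6) (3,3) (3,4) (3,5) (3,6) (4,3) (4,4) (4,5) (4,6)] -> total=25
Click 2 (2,5) count=1: revealed 0 new [(none)] -> total=25

Answer: ######.
######.
..#####
...####
...####
.......
.......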